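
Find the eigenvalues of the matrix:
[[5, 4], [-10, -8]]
λ = -3 and λ = 0

Characteristic equation: det(A - λI) = 0
λ² - (trace)λ + (det) = 0
λ² - (-3)λ + (0) = 0
λ² + 3λ + 0 = 0
Solving: λ = -3, 0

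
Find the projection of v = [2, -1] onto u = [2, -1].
[2, -1]

The projection of v onto u is proj_u(v) = ((v·u) / (u·u)) · u.
v·u = (2)*(2) + (-1)*(-1) = 5.
u·u = (2)*(2) + (-1)*(-1) = 5.
coefficient = 5 / 5 = 1.
proj_u(v) = 1 · [2, -1] = [2, -1].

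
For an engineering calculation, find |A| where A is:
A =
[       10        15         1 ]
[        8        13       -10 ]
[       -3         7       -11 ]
det(A) = 1135

Expand along row 0 (cofactor expansion): det(A) = a*(e*i - f*h) - b*(d*i - f*g) + c*(d*h - e*g), where the 3×3 is [[a, b, c], [d, e, f], [g, h, i]].
Minor M_00 = (13)*(-11) - (-10)*(7) = -143 + 70 = -73.
Minor M_01 = (8)*(-11) - (-10)*(-3) = -88 - 30 = -118.
Minor M_02 = (8)*(7) - (13)*(-3) = 56 + 39 = 95.
det(A) = (10)*(-73) - (15)*(-118) + (1)*(95) = -730 + 1770 + 95 = 1135.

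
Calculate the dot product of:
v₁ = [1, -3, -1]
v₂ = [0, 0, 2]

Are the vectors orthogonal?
-2, No

The dot product is the sum of products of corresponding components.
v₁·v₂ = (1)*(0) + (-3)*(0) + (-1)*(2) = 0 + 0 - 2 = -2.
Two vectors are orthogonal iff their dot product is 0; here the dot product is -2, so the vectors are not orthogonal.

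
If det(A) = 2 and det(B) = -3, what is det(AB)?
-6

Use the multiplicative property of determinants: det(AB) = det(A)*det(B).
det(AB) = (2)*(-3) = -6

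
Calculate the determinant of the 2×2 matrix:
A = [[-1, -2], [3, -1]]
7

For A = [[a, b], [c, d]], det(A) = a*d - b*c.
det(A) = (-1)*(-1) - (-2)*(3) = 1 - -6 = 7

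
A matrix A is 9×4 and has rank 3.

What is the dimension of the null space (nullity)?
1

The rank-nullity theorem for an m×n matrix states:
rank(A) + nullity(A) = n (the number of columns).
Here n = 4 and rank(A) = 3, so nullity(A) = 4 - 3 = 1.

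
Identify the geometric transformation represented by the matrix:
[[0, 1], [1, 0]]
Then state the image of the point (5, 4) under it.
reflection across the line y = x; image of (5, 4) is (4, 5)

This is a symmetric orthogonal matrix with determinant -1, which characterizes a reflection in ℝ².
The matrix [[0, 1], [1, 0]] represents: reflection across the line y = x.
Applying it to (5, 4): [0·5 + 1·4, 1·5 + 0·4] = (4, 5).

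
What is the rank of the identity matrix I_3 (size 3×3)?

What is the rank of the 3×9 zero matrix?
rank(I_3) = 3, rank(0) = 0

The identity I_3 has 3 columns that are the standard basis vectors e_1, …, e_3. These are linearly independent, so all 3 columns are pivots and rank(I_3) = 3.
The 3×9 zero matrix has every entry zero, so every row is the zero row and there are no pivots; rank(0) = 0.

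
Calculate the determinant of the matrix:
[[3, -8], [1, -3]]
-1

For a 2×2 matrix [[a, b], [c, d]], det = ad - bc
det = (3)(-3) - (-8)(1) = -9 - -8 = -1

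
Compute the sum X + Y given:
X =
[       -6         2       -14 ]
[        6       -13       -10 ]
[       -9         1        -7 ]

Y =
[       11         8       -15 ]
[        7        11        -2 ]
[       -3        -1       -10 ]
X + Y =
[        5        10       -29 ]
[       13        -2       -12 ]
[      -12         0       -17 ]

Matrix addition is elementwise: (X+Y)[i][j] = X[i][j] + Y[i][j].
  (X+Y)[0][0] = (-6) + (11) = 5
  (X+Y)[0][1] = (2) + (8) = 10
  (X+Y)[0][2] = (-14) + (-15) = -29
  (X+Y)[1][0] = (6) + (7) = 13
  (X+Y)[1][1] = (-13) + (11) = -2
  (X+Y)[1][2] = (-10) + (-2) = -12
  (X+Y)[2][0] = (-9) + (-3) = -12
  (X+Y)[2][1] = (1) + (-1) = 0
  (X+Y)[2][2] = (-7) + (-10) = -17
X + Y =
[        5        10       -29 ]
[       13        -2       -12 ]
[      -12         0       -17 ]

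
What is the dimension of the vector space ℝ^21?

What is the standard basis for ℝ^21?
Dimension = 21; standard basis = {e_1, e_2, e_3, …, e_21}

ℝ^21 is the space of 21-tuples of real numbers; its dimension is 21.
The standard basis consists of 21 vectors: e_1, e_2, e_3, …, e_21, where e_i is the vector with 1 in position i and 0 elsewhere.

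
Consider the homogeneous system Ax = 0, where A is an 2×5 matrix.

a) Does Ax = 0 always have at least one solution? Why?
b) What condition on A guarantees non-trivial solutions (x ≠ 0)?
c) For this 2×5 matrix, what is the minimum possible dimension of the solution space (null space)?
a) Yes, x = 0 is always a solution. b) When A has linearly dependent columns (rank < n). c) Minimum nullity = 3.

a) x = 0 satisfies A·0 = 0, so the zero vector is always a solution.
b) Non-trivial solutions exist iff the columns of A are linearly dependent, equivalently rank(A) < n (the number of columns).
c) By rank-nullity, rank(A) + nullity(A) = n = 5. Since A has only 2 rows, rank(A) ≤ 2, so nullity(A) ≥ 5 - 2 = 3.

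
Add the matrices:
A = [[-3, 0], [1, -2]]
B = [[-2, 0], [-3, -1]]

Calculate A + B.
[[-5, 0], [-2, -3]]

Add corresponding elements:
(-3)+(-2)=-5
(0)+(0)=0
(1)+(-3)=-2
(-2)+(-1)=-3
A + B = [[-5, 0], [-2, -3]]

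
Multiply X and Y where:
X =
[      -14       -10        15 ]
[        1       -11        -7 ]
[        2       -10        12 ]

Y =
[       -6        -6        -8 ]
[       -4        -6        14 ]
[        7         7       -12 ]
XY =
[      229       249      -208 ]
[      -11        11       -78 ]
[      112       132      -300 ]

Matrix multiplication: (XY)[i][j] = sum over k of X[i][k] * Y[k][j].
  (XY)[0][0] = (-14)*(-6) + (-10)*(-4) + (15)*(7) = 229
  (XY)[0][1] = (-14)*(-6) + (-10)*(-6) + (15)*(7) = 249
  (XY)[0][2] = (-14)*(-8) + (-10)*(14) + (15)*(-12) = -208
  (XY)[1][0] = (1)*(-6) + (-11)*(-4) + (-7)*(7) = -11
  (XY)[1][1] = (1)*(-6) + (-11)*(-6) + (-7)*(7) = 11
  (XY)[1][2] = (1)*(-8) + (-11)*(14) + (-7)*(-12) = -78
  (XY)[2][0] = (2)*(-6) + (-10)*(-4) + (12)*(7) = 112
  (XY)[2][1] = (2)*(-6) + (-10)*(-6) + (12)*(7) = 132
  (XY)[2][2] = (2)*(-8) + (-10)*(14) + (12)*(-12) = -300
XY =
[      229       249      -208 ]
[      -11        11       -78 ]
[      112       132      -300 ]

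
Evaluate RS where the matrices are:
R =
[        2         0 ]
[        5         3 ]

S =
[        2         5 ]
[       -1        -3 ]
RS =
[        4        10 ]
[        7        16 ]

Matrix multiplication: (RS)[i][j] = sum over k of R[i][k] * S[k][j].
  (RS)[0][0] = (2)*(2) + (0)*(-1) = 4
  (RS)[0][1] = (2)*(5) + (0)*(-3) = 10
  (RS)[1][0] = (5)*(2) + (3)*(-1) = 7
  (RS)[1][1] = (5)*(5) + (3)*(-3) = 16
RS =
[        4        10 ]
[        7        16 ]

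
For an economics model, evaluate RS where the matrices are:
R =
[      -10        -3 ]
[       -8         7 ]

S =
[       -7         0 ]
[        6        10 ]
RS =
[       52       -30 ]
[       98        70 ]

Matrix multiplication: (RS)[i][j] = sum over k of R[i][k] * S[k][j].
  (RS)[0][0] = (-10)*(-7) + (-3)*(6) = 52
  (RS)[0][1] = (-10)*(0) + (-3)*(10) = -30
  (RS)[1][0] = (-8)*(-7) + (7)*(6) = 98
  (RS)[1][1] = (-8)*(0) + (7)*(10) = 70
RS =
[       52       -30 ]
[       98        70 ]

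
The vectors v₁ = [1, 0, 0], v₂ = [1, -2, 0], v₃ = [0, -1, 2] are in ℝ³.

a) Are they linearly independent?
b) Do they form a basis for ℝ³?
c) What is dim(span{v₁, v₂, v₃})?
Yes independent, yes basis, dim = 3

Stack v₁, v₂, v₃ as rows of a 3×3 matrix.
[[1, 0, 0]; [1, -2, 0]; [0, -1, 2]] is already lower triangular with nonzero diagonal entries (1, -2, 2), so its determinant is the product of the diagonal entries, det = (1)·(-2)·(2) = -4 ≠ 0, and the rows are linearly independent.
Three linearly independent vectors in ℝ³ form a basis for ℝ³, so dim(span{v₁,v₂,v₃}) = 3.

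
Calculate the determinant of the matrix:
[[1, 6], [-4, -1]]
23

For a 2×2 matrix [[a, b], [c, d]], det = ad - bc
det = (1)(-1) - (6)(-4) = -1 - -24 = 23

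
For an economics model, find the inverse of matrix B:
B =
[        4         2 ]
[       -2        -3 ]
det(B) = -8
B⁻¹ =
[      3/8       1/4 ]
[     -1/4      -1/2 ]

For a 2×2 matrix B = [[a, b], [c, d]] with det(B) ≠ 0, B⁻¹ = (1/det(B)) * [[d, -b], [-c, a]].
det(B) = (4)*(-3) - (2)*(-2) = -12 + 4 = -8.
B⁻¹ = (1/-8) * [[-3, -2], [2, 4]].
Dividing each entry by -8 and reducing:
B⁻¹ =
[      3/8       1/4 ]
[     -1/4      -1/2 ]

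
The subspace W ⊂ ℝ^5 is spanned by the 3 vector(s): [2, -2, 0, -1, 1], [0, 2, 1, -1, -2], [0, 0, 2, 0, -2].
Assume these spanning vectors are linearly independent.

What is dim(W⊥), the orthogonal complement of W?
dim(W⊥) = 2

For any subspace W of ℝ^n, dim(W) + dim(W⊥) = n (the whole-space dimension).
Here the given 3 vectors are linearly independent, so dim(W) = 3.
Thus dim(W⊥) = n - dim(W) = 5 - 3 = 2.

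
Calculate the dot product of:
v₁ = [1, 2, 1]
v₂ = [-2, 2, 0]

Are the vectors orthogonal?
2, No

The dot product is the sum of products of corresponding components.
v₁·v₂ = (1)*(-2) + (2)*(2) + (1)*(0) = -2 + 4 + 0 = 2.
Two vectors are orthogonal iff their dot product is 0; here the dot product is 2, so the vectors are not orthogonal.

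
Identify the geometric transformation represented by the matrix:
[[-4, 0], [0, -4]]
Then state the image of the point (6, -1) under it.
uniform scaling by factor -4; image of (6, -1) is (-24, 4)

This is a diagonal matrix with equal entries -4, so it scales both axes by the same factor -4.
The matrix [[-4, 0], [0, -4]] represents: uniform scaling by factor -4.
Applying it to (6, -1): [-4·6 + 0·-1, 0·6 + -4·-1] = (-24, 4).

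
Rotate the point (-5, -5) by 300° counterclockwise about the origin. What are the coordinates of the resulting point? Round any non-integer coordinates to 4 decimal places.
(-6.8301, 1.8301)

Rotation matrix R(θ) = [[cos θ, -sin θ], [sin θ, cos θ]]; for θ = 300°:
R = [[1/2, √3/2], [-√3/2, 1/2]]
Result: R × [-5, -5]ᵀ = [1/2·-5 + (√3/2)·-5, -√3/2·-5 + (1/2)·-5]ᵀ = (-6.8301, 1.8301)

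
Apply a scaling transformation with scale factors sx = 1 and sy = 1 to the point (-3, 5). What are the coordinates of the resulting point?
(-3, 5)

Scaling matrix:
[[1, 0], [0, 1]]
Result: (-3 × 1, 5 × 1) = (-3, 5)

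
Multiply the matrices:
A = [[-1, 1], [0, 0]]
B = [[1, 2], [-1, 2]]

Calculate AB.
[[-2, 0], [0, 0]]

Each entry (i,j) of AB = sum over k of A[i][k]*B[k][j].
(AB)[0][0] = (-1)*(1) + (1)*(-1) = -2
(AB)[0][1] = (-1)*(2) + (1)*(2) = 0
(AB)[1][0] = (0)*(1) + (0)*(-1) = 0
(AB)[1][1] = (0)*(2) + (0)*(2) = 0
AB = [[-2, 0], [0, 0]]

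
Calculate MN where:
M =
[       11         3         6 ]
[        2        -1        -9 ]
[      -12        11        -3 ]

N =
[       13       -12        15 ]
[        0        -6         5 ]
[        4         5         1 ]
MN =
[      167      -120       186 ]
[      -10       -63        16 ]
[     -168        63      -128 ]

Matrix multiplication: (MN)[i][j] = sum over k of M[i][k] * N[k][j].
  (MN)[0][0] = (11)*(13) + (3)*(0) + (6)*(4) = 167
  (MN)[0][1] = (11)*(-12) + (3)*(-6) + (6)*(5) = -120
  (MN)[0][2] = (11)*(15) + (3)*(5) + (6)*(1) = 186
  (MN)[1][0] = (2)*(13) + (-1)*(0) + (-9)*(4) = -10
  (MN)[1][1] = (2)*(-12) + (-1)*(-6) + (-9)*(5) = -63
  (MN)[1][2] = (2)*(15) + (-1)*(5) + (-9)*(1) = 16
  (MN)[2][0] = (-12)*(13) + (11)*(0) + (-3)*(4) = -168
  (MN)[2][1] = (-12)*(-12) + (11)*(-6) + (-3)*(5) = 63
  (MN)[2][2] = (-12)*(15) + (11)*(5) + (-3)*(1) = -128
MN =
[      167      -120       186 ]
[      -10       -63        16 ]
[     -168        63      -128 ]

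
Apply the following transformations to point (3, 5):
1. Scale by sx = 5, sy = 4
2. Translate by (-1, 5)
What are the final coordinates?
(14, 25)

Step 1: Scale (3, 5) by (sx, sy) = (5, 4) → (15, 20)
Step 2: Translate by (-1, 5) → (14, 25)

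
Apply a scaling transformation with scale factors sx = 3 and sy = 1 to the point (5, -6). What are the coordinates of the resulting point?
(15, -6)

Scaling matrix:
[[3, 0], [0, 1]]
Result: (5 × 3, -6 × 1) = (15, -6)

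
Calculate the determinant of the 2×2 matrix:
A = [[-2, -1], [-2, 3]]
-8

For A = [[a, b], [c, d]], det(A) = a*d - b*c.
det(A) = (-2)*(3) - (-1)*(-2) = -6 - 2 = -8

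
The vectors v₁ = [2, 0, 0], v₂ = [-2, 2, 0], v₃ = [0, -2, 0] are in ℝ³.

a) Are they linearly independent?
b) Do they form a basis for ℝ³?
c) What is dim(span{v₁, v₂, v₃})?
Not independent, not a basis, dim(span) = 2

Check whether v₃ can be written as a linear combination of v₁ and v₂.
v₃ = (-1)·v₁ + (-1)·v₂ = [0, -2, 0], so the three vectors are linearly dependent.
Thus they do not form a basis for ℝ³, and dim(span{v₁, v₂, v₃}) = 2 (spanned by v₁ and v₂).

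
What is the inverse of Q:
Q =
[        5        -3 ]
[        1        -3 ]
det(Q) = -12
Q⁻¹ =
[      1/4      -1/4 ]
[     1/12     -5/12 ]

For a 2×2 matrix Q = [[a, b], [c, d]] with det(Q) ≠ 0, Q⁻¹ = (1/det(Q)) * [[d, -b], [-c, a]].
det(Q) = (5)*(-3) - (-3)*(1) = -15 + 3 = -12.
Q⁻¹ = (1/-12) * [[-3, 3], [-1, 5]].
Dividing each entry by -12 and reducing:
Q⁻¹ =
[      1/4      -1/4 ]
[     1/12     -5/12 ]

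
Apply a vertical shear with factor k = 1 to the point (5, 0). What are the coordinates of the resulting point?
(5, 5)

Shear matrix for vertical shear with factor k = 1:
[[1, 0], [1, 1]]
Result: (5, 0) → (5, 5)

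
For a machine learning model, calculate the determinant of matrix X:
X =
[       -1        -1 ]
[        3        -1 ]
det(X) = 4

For a 2×2 matrix [[a, b], [c, d]], det = a*d - b*c.
det(X) = (-1)*(-1) - (-1)*(3) = 1 + 3 = 4.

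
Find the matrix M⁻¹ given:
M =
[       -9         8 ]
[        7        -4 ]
det(M) = -20
M⁻¹ =
[      1/5       2/5 ]
[     7/20      9/20 ]

For a 2×2 matrix M = [[a, b], [c, d]] with det(M) ≠ 0, M⁻¹ = (1/det(M)) * [[d, -b], [-c, a]].
det(M) = (-9)*(-4) - (8)*(7) = 36 - 56 = -20.
M⁻¹ = (1/-20) * [[-4, -8], [-7, -9]].
Dividing each entry by -20 and reducing:
M⁻¹ =
[      1/5       2/5 ]
[     7/20      9/20 ]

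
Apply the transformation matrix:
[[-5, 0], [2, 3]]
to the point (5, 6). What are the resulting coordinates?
(-25, 28)

Matrix multiplication:
[[-5, 0], [2, 3]] × [5, 6]ᵀ
= [-5×5 + 0×6, 2×5 + 3×6]ᵀ
= [-25.0000, 28.0000]ᵀ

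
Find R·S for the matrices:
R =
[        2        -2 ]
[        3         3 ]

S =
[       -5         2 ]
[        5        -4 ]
RS =
[      -20        12 ]
[        0        -6 ]

Matrix multiplication: (RS)[i][j] = sum over k of R[i][k] * S[k][j].
  (RS)[0][0] = (2)*(-5) + (-2)*(5) = -20
  (RS)[0][1] = (2)*(2) + (-2)*(-4) = 12
  (RS)[1][0] = (3)*(-5) + (3)*(5) = 0
  (RS)[1][1] = (3)*(2) + (3)*(-4) = -6
RS =
[      -20        12 ]
[        0        -6 ]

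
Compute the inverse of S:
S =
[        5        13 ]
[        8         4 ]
det(S) = -84
S⁻¹ =
[    -1/21     13/84 ]
[     2/21     -5/84 ]

For a 2×2 matrix S = [[a, b], [c, d]] with det(S) ≠ 0, S⁻¹ = (1/det(S)) * [[d, -b], [-c, a]].
det(S) = (5)*(4) - (13)*(8) = 20 - 104 = -84.
S⁻¹ = (1/-84) * [[4, -13], [-8, 5]].
Dividing each entry by -84 and reducing:
S⁻¹ =
[    -1/21     13/84 ]
[     2/21     -5/84 ]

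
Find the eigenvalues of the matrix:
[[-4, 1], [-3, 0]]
λ = -3 and λ = -1

Characteristic equation: det(A - λI) = 0
λ² - (trace)λ + (det) = 0
λ² - (-4)λ + (3) = 0
λ² + 4λ + 3 = 0
Solving: λ = -3, -1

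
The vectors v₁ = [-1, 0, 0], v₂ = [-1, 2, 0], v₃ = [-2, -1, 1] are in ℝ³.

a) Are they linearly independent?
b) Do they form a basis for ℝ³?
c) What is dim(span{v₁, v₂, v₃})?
Yes independent, yes basis, dim = 3

Stack v₁, v₂, v₃ as rows of a 3×3 matrix.
[[-1, 0, 0]; [-1, 2, 0]; [-2, -1, 1]] is already lower triangular with nonzero diagonal entries (-1, 2, 1), so its determinant is the product of the diagonal entries, det = (-1)·(2)·(1) = -2 ≠ 0, and the rows are linearly independent.
Three linearly independent vectors in ℝ³ form a basis for ℝ³, so dim(span{v₁,v₂,v₃}) = 3.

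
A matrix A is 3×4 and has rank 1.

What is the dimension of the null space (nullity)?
3

The rank-nullity theorem for an m×n matrix states:
rank(A) + nullity(A) = n (the number of columns).
Here n = 4 and rank(A) = 1, so nullity(A) = 4 - 1 = 3.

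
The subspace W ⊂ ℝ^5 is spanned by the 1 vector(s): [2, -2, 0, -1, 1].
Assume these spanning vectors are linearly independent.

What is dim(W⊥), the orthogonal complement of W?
dim(W⊥) = 4

For any subspace W of ℝ^n, dim(W) + dim(W⊥) = n (the whole-space dimension).
Here the given 1 vectors are linearly independent, so dim(W) = 1.
Thus dim(W⊥) = n - dim(W) = 5 - 1 = 4.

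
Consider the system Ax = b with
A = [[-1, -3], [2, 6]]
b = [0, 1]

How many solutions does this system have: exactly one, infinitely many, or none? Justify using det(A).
No solution

det(A) = (-1)*(6) - (-3)*(2) = 0, so A is singular.
The column space of A is span(column 1) = span([-1, 2]).
b = [0, 1] is not a scalar multiple of column 1, so b ∉ column space and the system is inconsistent — no solution.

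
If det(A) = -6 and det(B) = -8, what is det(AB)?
48

Use the multiplicative property of determinants: det(AB) = det(A)*det(B).
det(AB) = (-6)*(-8) = 48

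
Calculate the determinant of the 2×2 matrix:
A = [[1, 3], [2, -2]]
-8

For A = [[a, b], [c, d]], det(A) = a*d - b*c.
det(A) = (1)*(-2) - (3)*(2) = -2 - 6 = -8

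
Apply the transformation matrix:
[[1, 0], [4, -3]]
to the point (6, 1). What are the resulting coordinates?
(6, 21)

Matrix multiplication:
[[1, 0], [4, -3]] × [6, 1]ᵀ
= [1×6 + 0×1, 4×6 + -3×1]ᵀ
= [6.0000, 21.0000]ᵀ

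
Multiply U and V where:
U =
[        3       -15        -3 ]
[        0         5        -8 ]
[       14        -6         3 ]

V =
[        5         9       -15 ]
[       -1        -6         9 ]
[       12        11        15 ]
UV =
[       -6        84      -225 ]
[     -101      -118       -75 ]
[      112       195      -219 ]

Matrix multiplication: (UV)[i][j] = sum over k of U[i][k] * V[k][j].
  (UV)[0][0] = (3)*(5) + (-15)*(-1) + (-3)*(12) = -6
  (UV)[0][1] = (3)*(9) + (-15)*(-6) + (-3)*(11) = 84
  (UV)[0][2] = (3)*(-15) + (-15)*(9) + (-3)*(15) = -225
  (UV)[1][0] = (0)*(5) + (5)*(-1) + (-8)*(12) = -101
  (UV)[1][1] = (0)*(9) + (5)*(-6) + (-8)*(11) = -118
  (UV)[1][2] = (0)*(-15) + (5)*(9) + (-8)*(15) = -75
  (UV)[2][0] = (14)*(5) + (-6)*(-1) + (3)*(12) = 112
  (UV)[2][1] = (14)*(9) + (-6)*(-6) + (3)*(11) = 195
  (UV)[2][2] = (14)*(-15) + (-6)*(9) + (3)*(15) = -219
UV =
[       -6        84      -225 ]
[     -101      -118       -75 ]
[      112       195      -219 ]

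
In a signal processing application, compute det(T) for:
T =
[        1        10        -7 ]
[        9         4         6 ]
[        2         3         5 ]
det(T) = -461

Expand along row 0 (cofactor expansion): det(T) = a*(e*i - f*h) - b*(d*i - f*g) + c*(d*h - e*g), where the 3×3 is [[a, b, c], [d, e, f], [g, h, i]].
Minor M_00 = (4)*(5) - (6)*(3) = 20 - 18 = 2.
Minor M_01 = (9)*(5) - (6)*(2) = 45 - 12 = 33.
Minor M_02 = (9)*(3) - (4)*(2) = 27 - 8 = 19.
det(T) = (1)*(2) - (10)*(33) + (-7)*(19) = 2 - 330 - 133 = -461.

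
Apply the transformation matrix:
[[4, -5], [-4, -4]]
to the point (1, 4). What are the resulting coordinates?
(-16, -20)

Matrix multiplication:
[[4, -5], [-4, -4]] × [1, 4]ᵀ
= [4×1 + -5×4, -4×1 + -4×4]ᵀ
= [-16.0000, -20.0000]ᵀ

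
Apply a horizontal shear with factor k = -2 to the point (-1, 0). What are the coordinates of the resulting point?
(-1, 0)

Shear matrix for horizontal shear with factor k = -2:
[[1, -2], [0, 1]]
Result: (-1, 0) → (-1, 0)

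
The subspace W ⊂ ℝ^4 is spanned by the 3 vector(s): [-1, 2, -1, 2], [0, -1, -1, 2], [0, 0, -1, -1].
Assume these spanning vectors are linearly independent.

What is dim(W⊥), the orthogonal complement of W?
dim(W⊥) = 1

For any subspace W of ℝ^n, dim(W) + dim(W⊥) = n (the whole-space dimension).
Here the given 3 vectors are linearly independent, so dim(W) = 3.
Thus dim(W⊥) = n - dim(W) = 4 - 3 = 1.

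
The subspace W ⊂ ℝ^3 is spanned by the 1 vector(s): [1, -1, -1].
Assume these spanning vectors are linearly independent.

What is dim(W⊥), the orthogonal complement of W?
dim(W⊥) = 2

For any subspace W of ℝ^n, dim(W) + dim(W⊥) = n (the whole-space dimension).
Here the given 1 vectors are linearly independent, so dim(W) = 1.
Thus dim(W⊥) = n - dim(W) = 3 - 1 = 2.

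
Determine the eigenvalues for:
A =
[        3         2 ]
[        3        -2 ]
λ = -3, 4

Solve det(A - λI) = 0. For a 2×2 matrix the characteristic equation is λ² - (trace)λ + det = 0.
trace(A) = a + d = 3 - 2 = 1.
det(A) = a*d - b*c = (3)*(-2) - (2)*(3) = -6 - 6 = -12.
Characteristic equation: λ² - (1)λ + (-12) = 0.
Discriminant = (1)² - 4*(-12) = 1 + 48 = 49.
λ = (1 ± √49) / 2 = (1 ± 7) / 2 = -3, 4.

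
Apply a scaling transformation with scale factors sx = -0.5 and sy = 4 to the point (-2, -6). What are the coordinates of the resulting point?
(1.0, -24)

Scaling matrix:
[[-0.50, 0], [0, 4]]
Result: (-2 × -0.5, -6 × 4) = (1.0, -24)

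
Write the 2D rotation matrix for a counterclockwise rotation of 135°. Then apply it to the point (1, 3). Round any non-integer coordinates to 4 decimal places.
R = [[-√2/2, -√2/2], [√2/2, -√2/2]]; R·(1, 3) = (-2.8284, -1.4142)

Rotation matrix formula: R(θ) = [[cos θ, -sin θ], [sin θ, cos θ]]
For θ = 135°:
cos(135°) = -√2/2
sin(135°) = √2/2
R = [[-√2/2, -√2/2], [√2/2, -√2/2]]
Apply to (1, 3): [-√2/2·1 + (-√2/2)·3, √2/2·1 + -√2/2·3] = (-2.8284, -1.4142)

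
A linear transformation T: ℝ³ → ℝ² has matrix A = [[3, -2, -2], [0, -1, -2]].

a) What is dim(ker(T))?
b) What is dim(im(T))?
dim(ker) = 1, dim(im) = 2

The two rows are not scalar multiples of one another (no single k satisfies row 2 = k × row 1), so they are linearly independent.
Thus rank(A) = 2.
dim(im(T)) = rank(A) = 2.
By the rank-nullity theorem applied to T: ℝ³ → ℝ², rank(A) + nullity(A) = 3 (the domain dimension), so dim(ker(T)) = 3 - 2 = 1.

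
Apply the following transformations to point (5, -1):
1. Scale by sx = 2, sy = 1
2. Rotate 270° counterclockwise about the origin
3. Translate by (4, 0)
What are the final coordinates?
(3, -10)

Step 1: Scale → (10, -1)
Step 2: Rotate 270° → (-1, -10)
Step 3: Translate → (3, -10)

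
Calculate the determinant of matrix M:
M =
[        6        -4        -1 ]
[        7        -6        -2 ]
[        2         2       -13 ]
det(M) = 118

Expand along row 0 (cofactor expansion): det(M) = a*(e*i - f*h) - b*(d*i - f*g) + c*(d*h - e*g), where the 3×3 is [[a, b, c], [d, e, f], [g, h, i]].
Minor M_00 = (-6)*(-13) - (-2)*(2) = 78 + 4 = 82.
Minor M_01 = (7)*(-13) - (-2)*(2) = -91 + 4 = -87.
Minor M_02 = (7)*(2) - (-6)*(2) = 14 + 12 = 26.
det(M) = (6)*(82) - (-4)*(-87) + (-1)*(26) = 492 - 348 - 26 = 118.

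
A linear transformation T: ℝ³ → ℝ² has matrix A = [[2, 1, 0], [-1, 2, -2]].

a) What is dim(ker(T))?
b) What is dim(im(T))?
dim(ker) = 1, dim(im) = 2

The two rows are not scalar multiples of one another (no single k satisfies row 2 = k × row 1), so they are linearly independent.
Thus rank(A) = 2.
dim(im(T)) = rank(A) = 2.
By the rank-nullity theorem applied to T: ℝ³ → ℝ², rank(A) + nullity(A) = 3 (the domain dimension), so dim(ker(T)) = 3 - 2 = 1.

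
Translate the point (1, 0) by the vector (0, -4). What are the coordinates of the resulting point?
(1, -4)

Translation by (0, -4):
x' = 1 + 0 = 1
y' = 0 + -4 = -4
Homogeneous matrix: [[1, 0, 0], [0, 1, -4], [0, 0, 1]]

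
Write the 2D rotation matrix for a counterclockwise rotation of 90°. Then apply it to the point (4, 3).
R = [[0, -1], [1, 0]]; R·(4, 3) = (-3, 4)

Rotation matrix formula: R(θ) = [[cos θ, -sin θ], [sin θ, cos θ]]
For θ = 90°:
cos(90°) = 0
sin(90°) = 1
R = [[0, -1], [1, 0]]
Apply to (4, 3): [0·4 + (-1)·3, 1·4 + 0·3] = (-3, 4)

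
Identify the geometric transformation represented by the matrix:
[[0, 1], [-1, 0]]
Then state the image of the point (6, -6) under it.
rotation by 90° clockwise (i.e., 270° counterclockwise); image of (6, -6) is (-6, -6)

This matches the form [[cos θ, -sin θ], [sin θ, cos θ]] of a rotation matrix; reading off cos θ and sin θ gives the angle.
The matrix [[0, 1], [-1, 0]] represents: rotation by 90° clockwise (i.e., 270° counterclockwise).
Applying it to (6, -6): [0·6 + 1·-6, -1·6 + 0·-6] = (-6, -6).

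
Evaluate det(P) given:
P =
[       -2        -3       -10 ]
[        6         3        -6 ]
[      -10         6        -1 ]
det(P) = -924

Expand along row 0 (cofactor expansion): det(P) = a*(e*i - f*h) - b*(d*i - f*g) + c*(d*h - e*g), where the 3×3 is [[a, b, c], [d, e, f], [g, h, i]].
Minor M_00 = (3)*(-1) - (-6)*(6) = -3 + 36 = 33.
Minor M_01 = (6)*(-1) - (-6)*(-10) = -6 - 60 = -66.
Minor M_02 = (6)*(6) - (3)*(-10) = 36 + 30 = 66.
det(P) = (-2)*(33) - (-3)*(-66) + (-10)*(66) = -66 - 198 - 660 = -924.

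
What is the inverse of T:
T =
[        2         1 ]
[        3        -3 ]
det(T) = -9
T⁻¹ =
[      1/3       1/9 ]
[      1/3      -2/9 ]

For a 2×2 matrix T = [[a, b], [c, d]] with det(T) ≠ 0, T⁻¹ = (1/det(T)) * [[d, -b], [-c, a]].
det(T) = (2)*(-3) - (1)*(3) = -6 - 3 = -9.
T⁻¹ = (1/-9) * [[-3, -1], [-3, 2]].
Dividing each entry by -9 and reducing:
T⁻¹ =
[      1/3       1/9 ]
[      1/3      -2/9 ]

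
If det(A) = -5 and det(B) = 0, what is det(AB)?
0

Use the multiplicative property of determinants: det(AB) = det(A)*det(B).
det(AB) = (-5)*(0) = 0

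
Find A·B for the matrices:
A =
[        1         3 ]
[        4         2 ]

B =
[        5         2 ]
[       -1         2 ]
AB =
[        2         8 ]
[       18        12 ]

Matrix multiplication: (AB)[i][j] = sum over k of A[i][k] * B[k][j].
  (AB)[0][0] = (1)*(5) + (3)*(-1) = 2
  (AB)[0][1] = (1)*(2) + (3)*(2) = 8
  (AB)[1][0] = (4)*(5) + (2)*(-1) = 18
  (AB)[1][1] = (4)*(2) + (2)*(2) = 12
AB =
[        2         8 ]
[       18        12 ]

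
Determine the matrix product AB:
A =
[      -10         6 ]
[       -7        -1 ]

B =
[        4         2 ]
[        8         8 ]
AB =
[        8        28 ]
[      -36       -22 ]

Matrix multiplication: (AB)[i][j] = sum over k of A[i][k] * B[k][j].
  (AB)[0][0] = (-10)*(4) + (6)*(8) = 8
  (AB)[0][1] = (-10)*(2) + (6)*(8) = 28
  (AB)[1][0] = (-7)*(4) + (-1)*(8) = -36
  (AB)[1][1] = (-7)*(2) + (-1)*(8) = -22
AB =
[        8        28 ]
[      -36       -22 ]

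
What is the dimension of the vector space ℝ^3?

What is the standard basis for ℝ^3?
Dimension = 3; standard basis = {e_1, e_2, e_3}

ℝ^3 is the space of 3-tuples of real numbers; its dimension is 3.
The standard basis consists of 3 vectors: e_1, e_2, e_3, where e_i is the vector with 1 in position i and 0 elsewhere.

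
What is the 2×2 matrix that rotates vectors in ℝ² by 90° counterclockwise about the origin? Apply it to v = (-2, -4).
R = [[0, -1], [1, 0]]; R·v = (4, -2)

A counterclockwise rotation by angle θ in ℝ² has matrix R(θ) = [[cos θ, -sin θ], [sin θ, cos θ]].
For θ = 90°: cos θ = 0, sin θ = 1.
R(90°) = [[0, -1], [1, 0]].
R·v = [0·-2 + (-1)·-4, 1·-2 + 0·-4] = (4, -2).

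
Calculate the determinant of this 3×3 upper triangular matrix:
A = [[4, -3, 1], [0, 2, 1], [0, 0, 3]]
24

The determinant of a triangular matrix is the product of its diagonal entries (the off-diagonal entries above the diagonal do not affect it).
det(A) = (4) * (2) * (3) = 24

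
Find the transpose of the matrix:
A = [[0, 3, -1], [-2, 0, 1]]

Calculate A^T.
[[0, -2], [3, 0], [-1, 1]]

The transpose sends entry (i,j) to (j,i); rows become columns.
Row 0 of A: [0, 3, -1] -> column 0 of A^T.
Row 1 of A: [-2, 0, 1] -> column 1 of A^T.
A^T = [[0, -2], [3, 0], [-1, 1]]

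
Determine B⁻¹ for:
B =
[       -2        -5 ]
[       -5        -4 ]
det(B) = -17
B⁻¹ =
[     4/17     -5/17 ]
[    -5/17      2/17 ]

For a 2×2 matrix B = [[a, b], [c, d]] with det(B) ≠ 0, B⁻¹ = (1/det(B)) * [[d, -b], [-c, a]].
det(B) = (-2)*(-4) - (-5)*(-5) = 8 - 25 = -17.
B⁻¹ = (1/-17) * [[-4, 5], [5, -2]].
Dividing each entry by -17 and reducing:
B⁻¹ =
[     4/17     -5/17 ]
[    -5/17      2/17 ]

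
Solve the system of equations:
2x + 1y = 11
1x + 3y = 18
x = 3, y = 5

Use elimination (row reduction):
Equation 1: 2x + 1y = 11.
Equation 2: 1x + 3y = 18.
Multiply Eq1 by 1 and Eq2 by 2: 2x + 1y = 11;  2x + 6y = 36.
Subtract: (5)y = 25, so y = 5.
Back-substitute into Eq1: 2x + 1*(5) = 11, so x = 3.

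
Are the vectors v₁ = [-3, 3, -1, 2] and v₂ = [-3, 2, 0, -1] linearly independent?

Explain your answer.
Yes, linearly independent

Two vectors are linearly dependent iff one is a scalar multiple of the other.
No single scalar k satisfies v₂ = k·v₁ (the ratios of corresponding entries disagree), so v₁ and v₂ are linearly independent.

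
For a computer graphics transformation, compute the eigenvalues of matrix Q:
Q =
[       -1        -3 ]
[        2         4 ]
λ = 1, 2

Solve det(Q - λI) = 0. For a 2×2 matrix the characteristic equation is λ² - (trace)λ + det = 0.
trace(Q) = a + d = -1 + 4 = 3.
det(Q) = a*d - b*c = (-1)*(4) - (-3)*(2) = -4 + 6 = 2.
Characteristic equation: λ² - (3)λ + (2) = 0.
Discriminant = (3)² - 4*(2) = 9 - 8 = 1.
λ = (3 ± √1) / 2 = (3 ± 1) / 2 = 1, 2.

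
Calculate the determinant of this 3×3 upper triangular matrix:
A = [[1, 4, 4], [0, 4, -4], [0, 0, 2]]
8

The determinant of a triangular matrix is the product of its diagonal entries (the off-diagonal entries above the diagonal do not affect it).
det(A) = (1) * (4) * (2) = 8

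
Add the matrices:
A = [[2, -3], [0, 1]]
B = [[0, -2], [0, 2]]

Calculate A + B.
[[2, -5], [0, 3]]

Add corresponding elements:
(2)+(0)=2
(-3)+(-2)=-5
(0)+(0)=0
(1)+(2)=3
A + B = [[2, -5], [0, 3]]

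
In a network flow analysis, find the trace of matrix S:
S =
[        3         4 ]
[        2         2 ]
tr(S) = 3 + 2 = 5

The trace of a square matrix is the sum of its diagonal entries.
Diagonal entries of S: S[0][0] = 3, S[1][1] = 2.
tr(S) = 3 + 2 = 5.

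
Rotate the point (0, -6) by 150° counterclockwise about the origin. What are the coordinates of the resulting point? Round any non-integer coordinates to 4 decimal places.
(3.0000, 5.1962)

Rotation matrix R(θ) = [[cos θ, -sin θ], [sin θ, cos θ]]; for θ = 150°:
R = [[-√3/2, -1/2], [1/2, -√3/2]]
Result: R × [0, -6]ᵀ = [-√3/2·0 + (-1/2)·-6, 1/2·0 + (-√3/2)·-6]ᵀ = (3.0000, 5.1962)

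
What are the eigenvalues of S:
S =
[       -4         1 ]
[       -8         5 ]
λ = -3, 4

Solve det(S - λI) = 0. For a 2×2 matrix the characteristic equation is λ² - (trace)λ + det = 0.
trace(S) = a + d = -4 + 5 = 1.
det(S) = a*d - b*c = (-4)*(5) - (1)*(-8) = -20 + 8 = -12.
Characteristic equation: λ² - (1)λ + (-12) = 0.
Discriminant = (1)² - 4*(-12) = 1 + 48 = 49.
λ = (1 ± √49) / 2 = (1 ± 7) / 2 = -3, 4.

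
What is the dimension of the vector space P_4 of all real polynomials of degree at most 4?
Dimension = 5

A polynomial of degree at most 4 can be written as a₀ + a₁x + a₂x² + … + a_4x^4, with 5 free coefficients a₀, …, a_4.
The set {1, x, x², …, x^4} is a basis: it spans P_4 (every such polynomial is a linear combination of these) and is linearly independent (a polynomial is zero iff all its coefficients are zero).
Therefore dim(P_4) = 4 + 1 = 5.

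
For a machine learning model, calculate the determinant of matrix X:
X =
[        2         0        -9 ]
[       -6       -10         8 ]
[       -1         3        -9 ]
det(X) = 384

Expand along row 0 (cofactor expansion): det(X) = a*(e*i - f*h) - b*(d*i - f*g) + c*(d*h - e*g), where the 3×3 is [[a, b, c], [d, e, f], [g, h, i]].
Minor M_00 = (-10)*(-9) - (8)*(3) = 90 - 24 = 66.
Minor M_01 = (-6)*(-9) - (8)*(-1) = 54 + 8 = 62.
Minor M_02 = (-6)*(3) - (-10)*(-1) = -18 - 10 = -28.
det(X) = (2)*(66) - (0)*(62) + (-9)*(-28) = 132 + 0 + 252 = 384.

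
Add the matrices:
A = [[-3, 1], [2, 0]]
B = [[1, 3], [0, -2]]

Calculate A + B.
[[-2, 4], [2, -2]]

Add corresponding elements:
(-3)+(1)=-2
(1)+(3)=4
(2)+(0)=2
(0)+(-2)=-2
A + B = [[-2, 4], [2, -2]]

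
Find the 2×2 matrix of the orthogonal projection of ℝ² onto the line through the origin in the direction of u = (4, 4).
[[1/2, 1/2], [1/2, 1/2]]

The orthogonal projection onto the line spanned by a nonzero vector u = (a, b) has matrix P = (u uᵀ) / (uᵀ u) = (1/(a² + b²)) · [[a², ab], [ab, b²]].
Here u = (4, 4), so a² + b² = 16 + 16 = 32.
P = (1/32) · [[16, 16], [16, 16]] = [[1/2, 1/2], [1/2, 1/2]].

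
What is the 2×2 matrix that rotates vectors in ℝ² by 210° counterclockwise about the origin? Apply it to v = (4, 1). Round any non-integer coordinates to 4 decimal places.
R = [[-√3/2, 1/2], [-1/2, -√3/2]]; R·v = (-2.9641, -2.8660)

A counterclockwise rotation by angle θ in ℝ² has matrix R(θ) = [[cos θ, -sin θ], [sin θ, cos θ]].
For θ = 210°: cos θ = -√3/2, sin θ = -1/2.
R(210°) = [[-√3/2, 1/2], [-1/2, -√3/2]].
R·v = [-√3/2·4 + (1/2)·1, -1/2·4 + -√3/2·1] = (-2.9641, -2.8660).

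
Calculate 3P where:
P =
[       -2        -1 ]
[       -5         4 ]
3P =
[       -6        -3 ]
[      -15        12 ]

Scalar multiplication is elementwise: (3P)[i][j] = 3 * P[i][j].
  (3P)[0][0] = 3 * (-2) = -6
  (3P)[0][1] = 3 * (-1) = -3
  (3P)[1][0] = 3 * (-5) = -15
  (3P)[1][1] = 3 * (4) = 12
3P =
[       -6        -3 ]
[      -15        12 ]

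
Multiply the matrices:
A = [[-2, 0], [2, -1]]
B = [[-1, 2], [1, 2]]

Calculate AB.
[[2, -4], [-3, 2]]

Each entry (i,j) of AB = sum over k of A[i][k]*B[k][j].
(AB)[0][0] = (-2)*(-1) + (0)*(1) = 2
(AB)[0][1] = (-2)*(2) + (0)*(2) = -4
(AB)[1][0] = (2)*(-1) + (-1)*(1) = -3
(AB)[1][1] = (2)*(2) + (-1)*(2) = 2
AB = [[2, -4], [-3, 2]]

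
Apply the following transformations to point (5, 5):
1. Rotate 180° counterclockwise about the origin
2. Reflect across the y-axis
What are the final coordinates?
(5, -5)

Step 1: Rotate 180° → (-5, -5)
Step 2: Reflect across the y-axis → (5, -5)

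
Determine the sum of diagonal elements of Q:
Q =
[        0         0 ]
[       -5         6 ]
tr(Q) = 0 + 6 = 6

The trace of a square matrix is the sum of its diagonal entries.
Diagonal entries of Q: Q[0][0] = 0, Q[1][1] = 6.
tr(Q) = 0 + 6 = 6.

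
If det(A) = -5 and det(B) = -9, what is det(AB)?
45

Use the multiplicative property of determinants: det(AB) = det(A)*det(B).
det(AB) = (-5)*(-9) = 45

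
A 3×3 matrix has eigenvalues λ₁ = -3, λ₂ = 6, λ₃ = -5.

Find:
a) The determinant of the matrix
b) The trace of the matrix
det = 90, trace = -2

Two standard eigenvalue identities:
- det(A) equals the product of the eigenvalues (counted with multiplicity).
- trace(A) equals the sum of the eigenvalues.
det(A) = (-3)*(6)*(-5) = 90.
trace(A) = -3 + 6 - 5 = -2.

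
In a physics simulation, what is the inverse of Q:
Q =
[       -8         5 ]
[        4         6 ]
det(Q) = -68
Q⁻¹ =
[    -3/34      5/68 ]
[     1/17      2/17 ]

For a 2×2 matrix Q = [[a, b], [c, d]] with det(Q) ≠ 0, Q⁻¹ = (1/det(Q)) * [[d, -b], [-c, a]].
det(Q) = (-8)*(6) - (5)*(4) = -48 - 20 = -68.
Q⁻¹ = (1/-68) * [[6, -5], [-4, -8]].
Dividing each entry by -68 and reducing:
Q⁻¹ =
[    -3/34      5/68 ]
[     1/17      2/17 ]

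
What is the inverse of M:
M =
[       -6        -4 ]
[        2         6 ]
det(M) = -28
M⁻¹ =
[    -3/14      -1/7 ]
[     1/14      3/14 ]

For a 2×2 matrix M = [[a, b], [c, d]] with det(M) ≠ 0, M⁻¹ = (1/det(M)) * [[d, -b], [-c, a]].
det(M) = (-6)*(6) - (-4)*(2) = -36 + 8 = -28.
M⁻¹ = (1/-28) * [[6, 4], [-2, -6]].
Dividing each entry by -28 and reducing:
M⁻¹ =
[    -3/14      -1/7 ]
[     1/14      3/14 ]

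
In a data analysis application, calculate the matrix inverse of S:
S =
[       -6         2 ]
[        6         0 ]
det(S) = -12
S⁻¹ =
[        0       1/6 ]
[      1/2       1/2 ]

For a 2×2 matrix S = [[a, b], [c, d]] with det(S) ≠ 0, S⁻¹ = (1/det(S)) * [[d, -b], [-c, a]].
det(S) = (-6)*(0) - (2)*(6) = 0 - 12 = -12.
S⁻¹ = (1/-12) * [[0, -2], [-6, -6]].
Dividing each entry by -12 and reducing:
S⁻¹ =
[        0       1/6 ]
[      1/2       1/2 ]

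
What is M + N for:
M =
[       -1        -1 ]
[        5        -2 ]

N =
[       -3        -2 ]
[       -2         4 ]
M + N =
[       -4        -3 ]
[        3         2 ]

Matrix addition is elementwise: (M+N)[i][j] = M[i][j] + N[i][j].
  (M+N)[0][0] = (-1) + (-3) = -4
  (M+N)[0][1] = (-1) + (-2) = -3
  (M+N)[1][0] = (5) + (-2) = 3
  (M+N)[1][1] = (-2) + (4) = 2
M + N =
[       -4        -3 ]
[        3         2 ]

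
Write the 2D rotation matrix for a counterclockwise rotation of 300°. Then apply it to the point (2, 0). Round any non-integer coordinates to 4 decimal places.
R = [[1/2, √3/2], [-√3/2, 1/2]]; R·(2, 0) = (1.0000, -1.7321)

Rotation matrix formula: R(θ) = [[cos θ, -sin θ], [sin θ, cos θ]]
For θ = 300°:
cos(300°) = 1/2
sin(300°) = -√3/2
R = [[1/2, √3/2], [-√3/2, 1/2]]
Apply to (2, 0): [1/2·2 + (√3/2)·0, -√3/2·2 + 1/2·0] = (1.0000, -1.7321)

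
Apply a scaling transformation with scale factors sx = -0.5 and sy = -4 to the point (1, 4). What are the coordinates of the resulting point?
(-0.5, -16)

Scaling matrix:
[[-0.50, 0], [0, -4]]
Result: (1 × -0.5, 4 × -4) = (-0.5, -16)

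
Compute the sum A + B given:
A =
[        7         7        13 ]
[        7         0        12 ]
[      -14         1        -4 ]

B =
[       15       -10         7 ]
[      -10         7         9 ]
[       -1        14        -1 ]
A + B =
[       22        -3        20 ]
[       -3         7        21 ]
[      -15        15        -5 ]

Matrix addition is elementwise: (A+B)[i][j] = A[i][j] + B[i][j].
  (A+B)[0][0] = (7) + (15) = 22
  (A+B)[0][1] = (7) + (-10) = -3
  (A+B)[0][2] = (13) + (7) = 20
  (A+B)[1][0] = (7) + (-10) = -3
  (A+B)[1][1] = (0) + (7) = 7
  (A+B)[1][2] = (12) + (9) = 21
  (A+B)[2][0] = (-14) + (-1) = -15
  (A+B)[2][1] = (1) + (14) = 15
  (A+B)[2][2] = (-4) + (-1) = -5
A + B =
[       22        -3        20 ]
[       -3         7        21 ]
[      -15        15        -5 ]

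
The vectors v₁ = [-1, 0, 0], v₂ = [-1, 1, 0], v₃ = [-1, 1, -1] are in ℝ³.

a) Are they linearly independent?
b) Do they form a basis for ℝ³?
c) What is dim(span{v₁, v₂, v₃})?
Yes independent, yes basis, dim = 3

Stack v₁, v₂, v₃ as rows of a 3×3 matrix.
[[-1, 0, 0]; [-1, 1, 0]; [-1, 1, -1]] is already lower triangular with nonzero diagonal entries (-1, 1, -1), so its determinant is the product of the diagonal entries, det = (-1)·(1)·(-1) = 1 ≠ 0, and the rows are linearly independent.
Three linearly independent vectors in ℝ³ form a basis for ℝ³, so dim(span{v₁,v₂,v₃}) = 3.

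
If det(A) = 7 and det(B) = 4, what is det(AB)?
28

Use the multiplicative property of determinants: det(AB) = det(A)*det(B).
det(AB) = (7)*(4) = 28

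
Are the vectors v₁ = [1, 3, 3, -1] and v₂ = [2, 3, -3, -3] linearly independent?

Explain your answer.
Yes, linearly independent

Two vectors are linearly dependent iff one is a scalar multiple of the other.
No single scalar k satisfies v₂ = k·v₁ (the ratios of corresponding entries disagree), so v₁ and v₂ are linearly independent.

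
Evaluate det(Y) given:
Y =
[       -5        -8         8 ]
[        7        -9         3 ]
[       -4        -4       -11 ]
det(Y) = -1587

Expand along row 0 (cofactor expansion): det(Y) = a*(e*i - f*h) - b*(d*i - f*g) + c*(d*h - e*g), where the 3×3 is [[a, b, c], [d, e, f], [g, h, i]].
Minor M_00 = (-9)*(-11) - (3)*(-4) = 99 + 12 = 111.
Minor M_01 = (7)*(-11) - (3)*(-4) = -77 + 12 = -65.
Minor M_02 = (7)*(-4) - (-9)*(-4) = -28 - 36 = -64.
det(Y) = (-5)*(111) - (-8)*(-65) + (8)*(-64) = -555 - 520 - 512 = -1587.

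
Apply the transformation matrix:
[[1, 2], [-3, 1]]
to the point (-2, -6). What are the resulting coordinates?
(-14, 0)

Matrix multiplication:
[[1, 2], [-3, 1]] × [-2, -6]ᵀ
= [1×-2 + 2×-6, -3×-2 + 1×-6]ᵀ
= [-14.0000, 0.0000]ᵀ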